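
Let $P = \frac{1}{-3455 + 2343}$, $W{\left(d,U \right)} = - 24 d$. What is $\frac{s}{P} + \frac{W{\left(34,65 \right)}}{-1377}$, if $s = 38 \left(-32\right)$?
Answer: $\frac{36509200}{27} \approx 1.3522 \cdot 10^{6}$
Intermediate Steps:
$s = -1216$
$P = - \frac{1}{1112}$ ($P = \frac{1}{-1112} = - \frac{1}{1112} \approx -0.00089928$)
$\frac{s}{P} + \frac{W{\left(34,65 \right)}}{-1377} = - \frac{1216}{- \frac{1}{1112}} + \frac{\left(-24\right) 34}{-1377} = \left(-1216\right) \left(-1112\right) - - \frac{16}{27} = 1352192 + \frac{16}{27} = \frac{36509200}{27}$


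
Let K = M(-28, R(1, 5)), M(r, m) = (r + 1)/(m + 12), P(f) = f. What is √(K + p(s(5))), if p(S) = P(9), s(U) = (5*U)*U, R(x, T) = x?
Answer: 3*√130/13 ≈ 2.6312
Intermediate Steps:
s(U) = 5*U²
p(S) = 9
M(r, m) = (1 + r)/(12 + m)
K = -27/13 (K = (1 - 28)/(12 + 1) = -27/13 ≈ -2.0769)
√(K + p(s(5))) = √(-27/13 + 9) = √(90/13) = 3*√130/13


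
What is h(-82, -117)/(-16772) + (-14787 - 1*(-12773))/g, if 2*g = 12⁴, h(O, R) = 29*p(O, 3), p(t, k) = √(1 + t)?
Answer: -1007/5184 - 261*I/16772 ≈ -0.19425 - 0.015562*I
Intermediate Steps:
h(O, R) = 29*√(1 + O)
g = 10368 (g = (½)*12⁴ = (½)*20736 = 10368)
h(-82, -117)/(-16772) + (-14787 - 1*(-12773))/g = (29*√(1 - 82))/(-16772) + (-14787 - 1*(-12773))/10368 = (29*√(-81))*(-1/16772) + (-14787 + 12773)*(1/10368) = (29*(9*I))*(-1/16772) - 2014*1/10368 = (261*I)*(-1/16772) - 1007/5184 = -261*I/16772 - 1007/5184 = -1007/5184 - 261*I/16772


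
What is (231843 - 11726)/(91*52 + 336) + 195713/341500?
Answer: 9520228623/216340250 ≈ 44.006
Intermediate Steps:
(231843 - 11726)/(91*52 + 336) + 195713/341500 = 220117/(4732 + 336) + 195713*(1/341500) = 220117/5068 + 195713/341500 = 9520228623/216340250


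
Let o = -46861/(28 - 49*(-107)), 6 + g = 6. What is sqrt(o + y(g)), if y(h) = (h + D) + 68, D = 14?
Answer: 31*sqrt(2113671)/5271 ≈ 8.5504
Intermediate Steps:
g = 0 (g = -6 + 6 = 0)
y(h) = 82 + h (y(h) = (h + 14) + 68 = (14 + h) + 68 = 82 + h)
o = -46861/5271 (o = -46861/(28 + 5243) = -46861/5271 ≈ -8.8904)
sqrt(o + y(g)) = sqrt(-46861/5271 + (82 + 0)) = sqrt(-46861/5271 + 82) = sqrt(385361/5271) = 31*sqrt(2113671)/5271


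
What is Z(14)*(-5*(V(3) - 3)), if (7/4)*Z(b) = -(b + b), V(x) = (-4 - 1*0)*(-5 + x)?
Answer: 400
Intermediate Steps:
V(x) = 20 - 4*x (V(x) = (-4 + 0)*(-5 + x) = -4*(-5 + x) = 20 - 4*x)
Z(b) = -8*b/7 (Z(b) = 4*(-(b + b))/7 = 4*(-2*b)/7 = -8*b/7)
Z(14)*(-5*(V(3) - 3)) = (-8/7*14)*(-5*((20 - 4*3) - 3)) = -(-80)*((20 - 12) - 3) = -(-80)*(8 - 3) = -(-80)*5 = -16*(-25) = 400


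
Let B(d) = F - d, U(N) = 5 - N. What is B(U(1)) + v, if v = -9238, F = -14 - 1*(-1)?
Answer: -9255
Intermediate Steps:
F = -13 (F = -14 + 1 = -13)
B(d) = -13 - d
B(U(1)) + v = (-13 - (5 - 1*1)) - 9238 = (-13 - (5 - 1)) - 9238 = (-13 - 1*4) - 9238 = (-13 - 4) - 9238 = -17 - 9238 = -9255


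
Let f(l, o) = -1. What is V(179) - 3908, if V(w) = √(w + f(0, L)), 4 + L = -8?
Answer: -3908 + √178 ≈ -3894.7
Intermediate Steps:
L = -12 (L = -4 - 8 = -12)
V(w) = √(-1 + w) (V(w) = √(w - 1) = √(-1 + w))
V(179) - 3908 = √(-1 + 179) - 3908 = √178 - 3908 = -3908 + √178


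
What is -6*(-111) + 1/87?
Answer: 57943/87 ≈ 666.01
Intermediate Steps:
-6*(-111) + 1/87 = 666 + 1/87 = 57943/87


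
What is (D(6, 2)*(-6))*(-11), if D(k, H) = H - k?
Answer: -264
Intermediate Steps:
(D(6, 2)*(-6))*(-11) = ((2 - 1*6)*(-6))*(-11) = ((2 - 6)*(-6))*(-11) = -4*(-6)*(-11) = 24*(-11) = -264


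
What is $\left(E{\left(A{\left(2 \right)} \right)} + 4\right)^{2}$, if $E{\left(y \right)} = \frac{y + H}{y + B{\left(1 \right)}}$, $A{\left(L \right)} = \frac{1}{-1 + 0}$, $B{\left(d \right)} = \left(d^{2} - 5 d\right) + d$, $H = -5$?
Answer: $\frac{121}{4} \approx 30.25$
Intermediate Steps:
$B{\left(d \right)} = d^{2} - 4 d$
$A{\left(L \right)} = -1$ ($A{\left(L \right)} = \frac{1}{-1} = -1$)
$E{\left(y \right)} = \frac{-5 + y}{-3 + y}$ ($E{\left(y \right)} = \frac{y - 5}{y + 1 \left(-4 + 1\right)} = \frac{-5 + y}{y + 1 \left(-3\right)} = \frac{-5 + y}{y - 3} = \frac{-5 + y}{-3 + y}$)
$\left(E{\left(A{\left(2 \right)} \right)} + 4\right)^{2} = \left(\frac{-5 - 1}{-3 - 1} + 4\right)^{2} = \left(\frac{1}{-4} \left(-6\right) + 4\right)^{2} = \left(\left(- \frac{1}{4}\right) \left(-6\right) + 4\right)^{2} = \left(\frac{3}{2} + 4\right)^{2} = \left(\frac{11}{2}\right)^{2} = \frac{121}{4}$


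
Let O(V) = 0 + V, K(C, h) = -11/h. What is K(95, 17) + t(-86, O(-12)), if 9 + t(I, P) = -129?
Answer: -2357/17 ≈ -138.65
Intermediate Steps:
O(V) = V
t(I, P) = -138 (t(I, P) = -9 - 129 = -138)
K(95, 17) + t(-86, O(-12)) = -11/17 - 138 = -2357/17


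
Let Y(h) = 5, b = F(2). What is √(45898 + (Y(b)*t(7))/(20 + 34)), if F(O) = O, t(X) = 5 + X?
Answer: 2*√103273/3 ≈ 214.24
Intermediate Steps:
b = 2
√(45898 + (Y(b)*t(7))/(20 + 34)) = √(45898 + (5*(5 + 7))/(20 + 34)) = √(45898 + (5*12)/54) = √(45898 + 60*(1/54)) = √(45898 + 10/9) = √(413092/9) = 2*√103273/3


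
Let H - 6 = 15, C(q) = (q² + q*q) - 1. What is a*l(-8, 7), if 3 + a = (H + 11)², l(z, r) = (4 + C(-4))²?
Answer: 1250725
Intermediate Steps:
C(q) = -1 + 2*q² (C(q) = (q² + q²) - 1 = 2*q² - 1 = -1 + 2*q²)
l(z, r) = 1225 (l(z, r) = (4 + (-1 + 2*(-4)²))² = (4 + (-1 + 2*16))² = (4 + (-1 + 32))² = (4 + 31)² = 35² = 1225)
H = 21 (H = 6 + 15 = 21)
a = 1021 (a = -3 + (21 + 11)² = -3 + 32² = -3 + 1024 = 1021)
a*l(-8, 7) = 1021*1225 = 1250725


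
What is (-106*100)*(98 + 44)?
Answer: -1505200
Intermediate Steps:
(-106*100)*(98 + 44) = -10600*142 = -1505200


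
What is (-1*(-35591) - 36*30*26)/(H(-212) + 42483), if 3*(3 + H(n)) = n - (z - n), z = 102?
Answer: 22533/126914 ≈ 0.17755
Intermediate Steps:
H(n) = -37 + 2*n/3 (H(n) = -3 + (n - (102 - n))/3 = -3 + (n + (-102 + n))/3 = -3 + (-102 + 2*n)/3 = -3 + (-34 + 2*n/3) = -37 + 2*n/3)
(-1*(-35591) - 36*30*26)/(H(-212) + 42483) = (-1*(-35591) - 36*30*26)/((-37 + (⅔)*(-212)) + 42483) = (35591 - 1080*26)/((-37 - 424/3) + 42483) = (35591 - 28080)/(-535/3 + 42483) = 7511/(126914/3) = 7511*(3/126914) = 22533/126914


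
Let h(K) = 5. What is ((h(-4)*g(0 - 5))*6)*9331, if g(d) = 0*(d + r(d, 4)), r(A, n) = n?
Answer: 0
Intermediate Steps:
g(d) = 0 (g(d) = 0*(d + 4) = 0*(4 + d) = 0)
((h(-4)*g(0 - 5))*6)*9331 = ((5*0)*6)*9331 = (0*6)*9331 = 0*9331 = 0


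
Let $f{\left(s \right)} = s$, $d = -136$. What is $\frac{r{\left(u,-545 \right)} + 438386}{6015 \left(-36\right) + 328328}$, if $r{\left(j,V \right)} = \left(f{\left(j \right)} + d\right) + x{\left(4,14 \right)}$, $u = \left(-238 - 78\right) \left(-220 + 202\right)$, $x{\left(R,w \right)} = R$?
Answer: $\frac{221971}{55894} \approx 3.9713$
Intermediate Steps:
$u = 5688$ ($u = \left(-316\right) \left(-18\right) = 5688$)
$r{\left(j,V \right)} = -132 + j$ ($r{\left(j,V \right)} = \left(j - 136\right) + 4 = \left(-136 + j\right) + 4 = -132 + j$)
$\frac{r{\left(u,-545 \right)} + 438386}{6015 \left(-36\right) + 328328} = \frac{\left(-132 + 5688\right) + 438386}{6015 \left(-36\right) + 328328} = \frac{5556 + 438386}{-216540 + 328328} = \frac{443942}{111788} = 443942 \cdot \frac{1}{111788} = \frac{221971}{55894}$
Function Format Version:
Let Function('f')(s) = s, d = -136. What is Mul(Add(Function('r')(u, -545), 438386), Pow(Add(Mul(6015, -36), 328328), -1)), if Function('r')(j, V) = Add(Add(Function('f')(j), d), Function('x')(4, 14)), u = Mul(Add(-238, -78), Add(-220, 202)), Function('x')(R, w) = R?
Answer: Rational(221971, 55894) ≈ 3.9713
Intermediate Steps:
u = 5688 (u = Mul(-316, -18) = 5688)
Function('r')(j, V) = Add(-132, j) (Function('r')(j, V) = Add(Add(j, -136), 4) = Add(Add(-136, j), 4) = Add(-132, j))
Mul(Add(Function('r')(u, -545), 438386), Pow(Add(Mul(6015, -36), 328328), -1)) = Mul(Add(Add(-132, 5688), 438386), Pow(Add(Mul(6015, -36), 328328), -1)) = Mul(Add(5556, 438386), Pow(Add(-216540, 328328), -1)) = Mul(443942, Pow(111788, -1)) = Mul(443942, Rational(1, 111788)) = Rational(221971, 55894)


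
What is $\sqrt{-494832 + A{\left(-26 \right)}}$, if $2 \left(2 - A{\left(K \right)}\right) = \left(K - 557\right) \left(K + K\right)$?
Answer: $2 i \sqrt{127497} \approx 714.13 i$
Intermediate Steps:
$A{\left(K \right)} = 2 - K \left(-557 + K\right)$ ($A{\left(K \right)} = 2 - \frac{\left(K - 557\right) \left(K + K\right)}{2} = 2 - \frac{\left(-557 + K\right) 2 K}{2} = 2 - \frac{2 K \left(-557 + K\right)}{2} = 2 - K \left(-557 + K\right)$)
$\sqrt{-494832 + A{\left(-26 \right)}} = \sqrt{-494832 + \left(2 - \left(-26\right)^{2} + 557 \left(-26\right)\right)} = \sqrt{-494832 - 15156} = \sqrt{-509988} = 2 i \sqrt{127497}$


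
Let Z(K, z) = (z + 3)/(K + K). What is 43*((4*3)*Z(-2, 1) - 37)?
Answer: -2107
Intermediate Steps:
Z(K, z) = (3 + z)/(2*K) (Z(K, z) = (3 + z)/((2*K)) = (3 + z)*(1/(2*K)) = (3 + z)/(2*K))
43*((4*3)*Z(-2, 1) - 37) = 43*((4*3)*((½)*(3 + 1)/(-2)) - 37) = 43*(12*((½)*(-½)*4) - 37) = 43*(12*(-1) - 37) = 43*(-12 - 37) = 43*(-49) = -2107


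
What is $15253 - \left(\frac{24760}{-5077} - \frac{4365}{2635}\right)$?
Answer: $\frac{40828087228}{2675579} \approx 15260.0$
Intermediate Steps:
$15253 - \left(\frac{24760}{-5077} - \frac{4365}{2635}\right) = 15253 - \left(24760 \left(- \frac{1}{5077}\right) - \frac{873}{527}\right) = 15253 - \left(- \frac{24760}{5077} - \frac{873}{527}\right) = 15253 - - \frac{17480741}{2675579} = 15253 + \frac{17480741}{2675579} = \frac{40828087228}{2675579}$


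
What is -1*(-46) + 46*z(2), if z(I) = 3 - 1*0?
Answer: 184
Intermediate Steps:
z(I) = 3 (z(I) = 3 + 0 = 3)
-1*(-46) + 46*z(2) = -1*(-46) + 46*3 = 46 + 138 = 184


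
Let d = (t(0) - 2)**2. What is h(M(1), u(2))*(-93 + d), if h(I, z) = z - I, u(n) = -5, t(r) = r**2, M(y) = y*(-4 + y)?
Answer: 178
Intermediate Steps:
d = 4 (d = (0**2 - 2)**2 = (0 - 2)**2 = (-2)**2 = 4)
h(M(1), u(2))*(-93 + d) = (-5 - (-4 + 1))*(-93 + 4) = (-5 - (-3))*(-89) = (-5 - 1*(-3))*(-89) = (-5 + 3)*(-89) = -2*(-89) = 178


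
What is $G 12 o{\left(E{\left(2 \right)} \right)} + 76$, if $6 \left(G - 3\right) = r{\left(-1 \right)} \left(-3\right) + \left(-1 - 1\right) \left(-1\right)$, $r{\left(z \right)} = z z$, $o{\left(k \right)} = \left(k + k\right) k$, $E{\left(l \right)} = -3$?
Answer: $688$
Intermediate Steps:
$o{\left(k \right)} = 2 k^{2}$ ($o{\left(k \right)} = 2 k k = 2 k^{2}$)
$r{\left(z \right)} = z^{2}$
$G = \frac{17}{6}$ ($G = 3 + \frac{\left(-1\right)^{2} \left(-3\right) + \left(-1 - 1\right) \left(-1\right)}{6} = 3 + \frac{1 \left(-3\right) - -2}{6} = 3 + \frac{-3 + 2}{6} = 3 + \frac{1}{6} \left(-1\right) = 3 - \frac{1}{6} = \frac{17}{6} \approx 2.8333$)
$G 12 o{\left(E{\left(2 \right)} \right)} + 76 = \frac{17 \cdot 12 \cdot 2 \left(-3\right)^{2}}{6} + 76 = \frac{17 \cdot 12 \cdot 2 \cdot 9}{6} + 76 = \frac{17 \cdot 12 \cdot 18}{6} + 76 = \frac{17}{6} \cdot 216 + 76 = 612 + 76 = 688$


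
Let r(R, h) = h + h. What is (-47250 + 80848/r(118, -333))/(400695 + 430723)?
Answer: -7887337/138431097 ≈ -0.056977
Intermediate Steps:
r(R, h) = 2*h
(-47250 + 80848/r(118, -333))/(400695 + 430723) = (-47250 + 80848/((2*(-333))))/(400695 + 430723) = (-47250 + 80848/(-666))/831418 = (-47250 + 80848*(-1/666))*(1/831418) = (-47250 - 40424/333)*(1/831418) = -15774674/333*1/831418 = -7887337/138431097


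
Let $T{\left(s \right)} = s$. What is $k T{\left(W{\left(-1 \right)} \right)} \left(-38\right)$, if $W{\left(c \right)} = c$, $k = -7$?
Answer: $-266$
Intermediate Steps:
$k T{\left(W{\left(-1 \right)} \right)} \left(-38\right) = \left(-7\right) \left(-1\right) \left(-38\right) = 7 \left(-38\right) = -266$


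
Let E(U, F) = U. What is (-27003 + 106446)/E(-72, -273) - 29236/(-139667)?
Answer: -1232606721/1117336 ≈ -1103.2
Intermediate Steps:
(-27003 + 106446)/E(-72, -273) - 29236/(-139667) = (-27003 + 106446)/(-72) - 29236/(-139667) = 79443*(-1/72) - 29236*(-1/139667) = -8827/8 + 29236/139667 = -1232606721/1117336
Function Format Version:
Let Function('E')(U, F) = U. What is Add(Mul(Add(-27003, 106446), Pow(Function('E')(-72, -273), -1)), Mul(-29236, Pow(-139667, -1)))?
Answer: Rational(-1232606721, 1117336) ≈ -1103.2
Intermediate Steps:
Add(Mul(Add(-27003, 106446), Pow(Function('E')(-72, -273), -1)), Mul(-29236, Pow(-139667, -1))) = Add(Mul(Add(-27003, 106446), Pow(-72, -1)), Mul(-29236, Pow(-139667, -1))) = Add(Mul(79443, Rational(-1, 72)), Mul(-29236, Rational(-1, 139667))) = Add(Rational(-8827, 8), Rational(29236, 139667)) = Rational(-1232606721, 1117336)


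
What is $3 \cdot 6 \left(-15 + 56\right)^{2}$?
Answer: $30258$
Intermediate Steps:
$3 \cdot 6 \left(-15 + 56\right)^{2} = 18 \cdot 41^{2} = 18 \cdot 1681 = 30258$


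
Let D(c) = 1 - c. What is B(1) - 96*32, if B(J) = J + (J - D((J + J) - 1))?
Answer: -3070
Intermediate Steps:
B(J) = -2 + 4*J (B(J) = J + (J - (1 - ((J + J) - 1))) = J + (J - (1 - (2*J - 1))) = J + (J - (1 - (-1 + 2*J))) = J + (J - (1 + (1 - 2*J))) = J + (J - (2 - 2*J)) = J + (J + (-2 + 2*J)) = J + (-2 + 3*J) = -2 + 4*J)
B(1) - 96*32 = (-2 + 4*1) - 96*32 = (-2 + 4) - 3072 = 2 - 3072 = -3070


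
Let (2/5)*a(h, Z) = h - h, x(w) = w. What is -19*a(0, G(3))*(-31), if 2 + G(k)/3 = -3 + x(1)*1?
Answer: 0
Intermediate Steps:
G(k) = -12 (G(k) = -6 + 3*(-3 + 1*1) = -6 + 3*(-3 + 1) = -6 + 3*(-2) = -6 - 6 = -12)
a(h, Z) = 0 (a(h, Z) = 5*(h - h)/2 = (5/2)*0 = 0)
-19*a(0, G(3))*(-31) = -19*0*(-31) = 0*(-31) = 0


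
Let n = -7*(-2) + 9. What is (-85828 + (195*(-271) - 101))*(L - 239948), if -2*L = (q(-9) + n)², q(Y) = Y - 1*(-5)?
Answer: 33323592459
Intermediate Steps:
n = 23 (n = 14 + 9 = 23)
q(Y) = 5 + Y (q(Y) = Y + 5 = 5 + Y)
L = -361/2 (L = -((5 - 9) + 23)²/2 = -(-4 + 23)²/2 = -½*19² = -½*361 = -361/2 ≈ -180.50)
(-85828 + (195*(-271) - 101))*(L - 239948) = (-85828 + (195*(-271) - 101))*(-361/2 - 239948) = (-85828 + (-52845 - 101))*(-480257/2) = (-85828 - 52946)*(-480257/2) = -138774*(-480257/2) = 33323592459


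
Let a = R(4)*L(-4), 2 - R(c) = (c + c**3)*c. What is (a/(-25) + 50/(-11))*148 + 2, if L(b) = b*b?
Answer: 1369702/55 ≈ 24904.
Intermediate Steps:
R(c) = 2 - c*(c + c**3) (R(c) = 2 - (c + c**3)*c = 2 - c*(c + c**3))
L(b) = b**2
a = -4320 (a = (2 - 1*4**2 - 1*4**4)*(-4)**2 = (2 - 1*16 - 1*256)*16 = (2 - 16 - 256)*16 = -270*16 = -4320)
(a/(-25) + 50/(-11))*148 + 2 = (-4320/(-25) + 50/(-11))*148 + 2 = (-4320*(-1/25) + 50*(-1/11))*148 + 2 = (864/5 - 50/11)*148 + 2 = (9254/55)*148 + 2 = 1369592/55 + 2 = 1369702/55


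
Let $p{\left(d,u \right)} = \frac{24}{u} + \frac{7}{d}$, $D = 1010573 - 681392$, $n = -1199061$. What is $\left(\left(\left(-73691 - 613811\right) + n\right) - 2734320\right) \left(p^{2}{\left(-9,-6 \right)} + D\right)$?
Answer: $- \frac{123218201845330}{81} \approx -1.5212 \cdot 10^{12}$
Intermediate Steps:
$D = 329181$
$p{\left(d,u \right)} = \frac{7}{d} + \frac{24}{u}$
$\left(\left(\left(-73691 - 613811\right) + n\right) - 2734320\right) \left(p^{2}{\left(-9,-6 \right)} + D\right) = \left(\left(\left(-73691 - 613811\right) - 1199061\right) - 2734320\right) \left(\left(\frac{7}{-9} + \frac{24}{-6}\right)^{2} + 329181\right) = \left(\left(-687502 - 1199061\right) - 2734320\right) \left(\left(7 \left(- \frac{1}{9}\right) + 24 \left(- \frac{1}{6}\right)\right)^{2} + 329181\right) = \left(-1886563 - 2734320\right) \left(\left(- \frac{7}{9} - 4\right)^{2} + 329181\right) = - 4620883 \left(\left(- \frac{43}{9}\right)^{2} + 329181\right) = - 4620883 \left(\frac{1849}{81} + 329181\right) = \left(-4620883\right) \frac{26665510}{81} = - \frac{123218201845330}{81}$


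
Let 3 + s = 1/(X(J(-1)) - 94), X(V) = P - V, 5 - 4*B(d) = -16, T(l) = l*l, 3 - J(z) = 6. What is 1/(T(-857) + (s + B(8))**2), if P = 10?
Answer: 104976/77100043849 ≈ 1.3616e-6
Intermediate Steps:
J(z) = -3 (J(z) = 3 - 1*6 = 3 - 6 = -3)
T(l) = l**2
B(d) = 21/4 (B(d) = 5/4 - 1/4*(-16) = 5/4 + 4 = 21/4)
X(V) = 10 - V
s = -244/81 (s = -3 + 1/((10 - 1*(-3)) - 94) = -3 + 1/((10 + 3) - 94) = -3 + 1/(13 - 94) = -3 + 1/(-81) = -3 - 1/81 = -244/81 ≈ -3.0123)
1/(T(-857) + (s + B(8))**2) = 1/((-857)**2 + (-244/81 + 21/4)**2) = 1/(734449 + (725/324)**2) = 1/(734449 + 525625/104976) = 1/(77100043849/104976) = 104976/77100043849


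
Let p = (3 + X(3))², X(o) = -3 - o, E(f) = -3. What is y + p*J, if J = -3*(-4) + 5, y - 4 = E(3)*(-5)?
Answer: 172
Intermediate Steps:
p = 9 (p = (3 + (-3 - 1*3))² = (3 + (-3 - 3))² = (3 - 6)² = (-3)² = 9)
y = 19 (y = 4 - 3*(-5) = 4 + 15 = 19)
J = 17 (J = 12 + 5 = 17)
y + p*J = 19 + 9*17 = 19 + 153 = 172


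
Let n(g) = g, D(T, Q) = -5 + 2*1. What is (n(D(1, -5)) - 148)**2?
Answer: 22801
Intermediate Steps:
D(T, Q) = -3 (D(T, Q) = -5 + 2 = -3)
(n(D(1, -5)) - 148)**2 = (-3 - 148)**2 = (-151)**2 = 22801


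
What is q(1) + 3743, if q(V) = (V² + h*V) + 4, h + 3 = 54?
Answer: 3799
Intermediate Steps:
h = 51 (h = -3 + 54 = 51)
q(V) = 4 + V² + 51*V (q(V) = (V² + 51*V) + 4 = 4 + V² + 51*V)
q(1) + 3743 = (4 + 1² + 51*1) + 3743 = (4 + 1 + 51) + 3743 = 56 + 3743 = 3799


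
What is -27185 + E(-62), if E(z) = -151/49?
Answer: -1332216/49 ≈ -27188.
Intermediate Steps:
E(z) = -151/49 (E(z) = -151*1/49 = -151/49)
-27185 + E(-62) = -27185 - 151/49 = -1332216/49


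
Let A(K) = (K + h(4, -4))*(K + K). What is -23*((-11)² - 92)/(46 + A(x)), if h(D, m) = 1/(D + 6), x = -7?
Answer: -145/31 ≈ -4.6774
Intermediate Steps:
h(D, m) = 1/(6 + D)
A(K) = 2*K*(⅒ + K) (A(K) = (K + 1/(6 + 4))*(K + K) = (K + 1/10)*(2*K) = (K + ⅒)*(2*K) = (⅒ + K)*(2*K) = 2*K*(⅒ + K))
-23*((-11)² - 92)/(46 + A(x)) = -23*((-11)² - 92)/(46 + (⅕)*(-7)*(1 + 10*(-7))) = -23*(121 - 92)/(46 + (⅕)*(-7)*(1 - 70)) = -667/(46 + (⅕)*(-7)*(-69)) = -667/(46 + 483/5) = -667/713/5 = -667*5/713 = -23*145/713 = -145/31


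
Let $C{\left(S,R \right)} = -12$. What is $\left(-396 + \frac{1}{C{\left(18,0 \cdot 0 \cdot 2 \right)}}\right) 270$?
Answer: $- \frac{213885}{2} \approx -1.0694 \cdot 10^{5}$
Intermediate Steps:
$\left(-396 + \frac{1}{C{\left(18,0 \cdot 0 \cdot 2 \right)}}\right) 270 = \left(-396 + \frac{1}{-12}\right) 270 = \left(-396 - \frac{1}{12}\right) 270 = \left(- \frac{4753}{12}\right) 270 = - \frac{213885}{2}$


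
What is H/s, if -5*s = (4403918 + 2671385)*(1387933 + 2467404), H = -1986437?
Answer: 9932185/27277677442111 ≈ 3.6411e-7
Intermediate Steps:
s = -27277677442111/5 (s = -(4403918 + 2671385)*(1387933 + 2467404)/5 = -7075303*3855337/5 = -⅕*27277677442111 = -27277677442111/5 ≈ -5.4555e+12)
H/s = -1986437/(-27277677442111/5) = -1986437*(-5/27277677442111) = 9932185/27277677442111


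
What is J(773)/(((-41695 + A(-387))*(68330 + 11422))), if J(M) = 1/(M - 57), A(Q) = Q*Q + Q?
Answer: 1/6149189594784 ≈ 1.6262e-13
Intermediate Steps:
A(Q) = Q + Q² (A(Q) = Q² + Q = Q + Q²)
J(M) = 1/(-57 + M)
J(773)/(((-41695 + A(-387))*(68330 + 11422))) = 1/((-57 + 773)*(((-41695 - 387*(1 - 387))*(68330 + 11422)))) = 1/(716*(((-41695 - 387*(-386))*79752))) = 1/(716*(((-41695 + 149382)*79752))) = 1/(716*((107687*79752))) = (1/716)/8588253624 = (1/716)*(1/8588253624) = 1/6149189594784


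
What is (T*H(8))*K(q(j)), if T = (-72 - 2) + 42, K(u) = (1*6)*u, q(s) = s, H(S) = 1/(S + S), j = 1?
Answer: -12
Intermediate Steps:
H(S) = 1/(2*S)
K(u) = 6*u
T = -32 (T = -74 + 42 = -32)
(T*H(8))*K(q(j)) = (-16/8)*(6*1) = -16/8*6 = -32*1/16*6 = -2*6 = -12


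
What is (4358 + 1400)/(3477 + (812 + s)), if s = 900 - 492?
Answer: 5758/4697 ≈ 1.2259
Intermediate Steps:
s = 408
(4358 + 1400)/(3477 + (812 + s)) = (4358 + 1400)/(3477 + (812 + 408)) = 5758/(3477 + 1220) = 5758/4697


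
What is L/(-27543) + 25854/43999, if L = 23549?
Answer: -324035729/1211864457 ≈ -0.26739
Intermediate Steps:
L/(-27543) + 25854/43999 = 23549/(-27543) + 25854/43999 = 23549*(-1/27543) + 25854*(1/43999) = -23549/27543 + 25854/43999 = -324035729/1211864457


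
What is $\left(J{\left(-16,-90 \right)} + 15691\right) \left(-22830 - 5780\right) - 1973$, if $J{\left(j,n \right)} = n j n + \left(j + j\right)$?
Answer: $3259850037$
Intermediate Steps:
$J{\left(j,n \right)} = 2 j + j n^{2}$ ($J{\left(j,n \right)} = j n n + 2 j = j n^{2} + 2 j = 2 j + j n^{2}$)
$\left(J{\left(-16,-90 \right)} + 15691\right) \left(-22830 - 5780\right) - 1973 = \left(- 16 \left(2 + \left(-90\right)^{2}\right) + 15691\right) \left(-22830 - 5780\right) - 1973 = \left(- 16 \left(2 + 8100\right) + 15691\right) \left(-28610\right) - 1973 = \left(\left(-16\right) 8102 + 15691\right) \left(-28610\right) - 1973 = \left(-129632 + 15691\right) \left(-28610\right) - 1973 = \left(-113941\right) \left(-28610\right) - 1973 = 3259852010 - 1973 = 3259850037$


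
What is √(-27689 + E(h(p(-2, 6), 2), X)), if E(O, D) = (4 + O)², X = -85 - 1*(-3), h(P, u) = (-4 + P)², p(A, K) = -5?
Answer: 4*I*√1279 ≈ 143.05*I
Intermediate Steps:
X = -82 (X = -85 + 3 = -82)
√(-27689 + E(h(p(-2, 6), 2), X)) = √(-27689 + (4 + (-4 - 5)²)²) = √(-27689 + (4 + (-9)²)²) = √(-27689 + (4 + 81)²) = √(-27689 + 85²) = √(-27689 + 7225) = √(-20464) = 4*I*√1279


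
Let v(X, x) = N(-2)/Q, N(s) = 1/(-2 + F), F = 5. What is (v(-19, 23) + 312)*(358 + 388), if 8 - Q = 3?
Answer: 3492026/15 ≈ 2.3280e+5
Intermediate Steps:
N(s) = 1/3 (N(s) = 1/(-2 + 5) = 1/3)
Q = 5 (Q = 8 - 1*3 = 8 - 3 = 5)
v(X, x) = 1/15 (v(X, x) = (1/3)/5 = (1/3)*(1/5) = 1/15)
(v(-19, 23) + 312)*(358 + 388) = (1/15 + 312)*(358 + 388) = (4681/15)*746 = 3492026/15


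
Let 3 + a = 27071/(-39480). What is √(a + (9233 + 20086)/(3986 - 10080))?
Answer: I*√30739397427499530/60147780 ≈ 2.9149*I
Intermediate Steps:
a = -145511/39480 (a = -3 + 27071/(-39480) = -3 + 27071*(-1/39480) = -3 - 27071/39480 = -145511/39480 ≈ -3.6857)
√(a + (9233 + 20086)/(3986 - 10080)) = √(-145511/39480 + (9233 + 20086)/(3986 - 10080)) = √(-145511/39480 + 29319/(-6094)) = √(-145511/39480 + 29319*(-1/6094)) = √(-145511/39480 - 29319/6094) = √(-1022129077/120295560) = I*√30739397427499530/60147780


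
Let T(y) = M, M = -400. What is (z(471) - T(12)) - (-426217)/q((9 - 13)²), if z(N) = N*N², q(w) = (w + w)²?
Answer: 106995637481/1024 ≈ 1.0449e+8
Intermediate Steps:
q(w) = 4*w² (q(w) = (2*w)² = 4*w²)
z(N) = N³
T(y) = -400
(z(471) - T(12)) - (-426217)/q((9 - 13)²) = (471³ - 1*(-400)) - (-426217)/(4*((9 - 13)²)²) = (104487111 + 400) - (-426217)/(4*((-4)²)²) = 104487511 - (-426217)/(4*16²) = 104487511 - (-426217)/(4*256) = 104487511 - (-426217)/1024 = 104487511 - 1*(-426217/1024) = 104487511 + 426217/1024 = 106995637481/1024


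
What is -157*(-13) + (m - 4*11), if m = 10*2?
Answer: 2017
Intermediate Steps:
m = 20
-157*(-13) + (m - 4*11) = -157*(-13) + (20 - 4*11) = 2041 + (20 - 1*44) = 2041 + (20 - 44) = 2041 - 24 = 2017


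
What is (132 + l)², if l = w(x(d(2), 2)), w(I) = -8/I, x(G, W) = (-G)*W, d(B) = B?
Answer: 17956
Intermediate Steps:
x(G, W) = -G*W
l = 2 (l = -8/((-1*2*2)) = -8/(-4) = -8*(-¼) = 2)
(132 + l)² = (132 + 2)² = 134² = 17956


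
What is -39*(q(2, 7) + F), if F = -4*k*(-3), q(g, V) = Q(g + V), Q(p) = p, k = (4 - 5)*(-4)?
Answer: -2223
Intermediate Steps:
k = 4 (k = -1*(-4) = 4)
q(g, V) = V + g (q(g, V) = g + V = V + g)
F = 48 (F = -4*4*(-3) = -16*(-3) = 48)
-39*(q(2, 7) + F) = -39*((7 + 2) + 48) = -39*(9 + 48) = -39*57 = -2223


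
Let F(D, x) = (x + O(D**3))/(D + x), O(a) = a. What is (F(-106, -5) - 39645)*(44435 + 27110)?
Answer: -76542990610/37 ≈ -2.0687e+9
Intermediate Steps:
F(D, x) = (x + D**3)/(D + x)
(F(-106, -5) - 39645)*(44435 + 27110) = ((-5 + (-106)**3)/(-106 - 5) - 39645)*(44435 + 27110) = ((-5 - 1191016)/(-111) - 39645)*71545 = (-1/111*(-1191021) - 39645)*71545 = (397007/37 - 39645)*71545 = -1069858/37*71545 = -76542990610/37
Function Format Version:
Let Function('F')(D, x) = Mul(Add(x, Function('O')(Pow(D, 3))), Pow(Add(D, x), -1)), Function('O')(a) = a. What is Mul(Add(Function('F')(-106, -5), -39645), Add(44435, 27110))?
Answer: Rational(-76542990610, 37) ≈ -2.0687e+9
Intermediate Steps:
Function('F')(D, x) = Mul(Pow(Add(D, x), -1), Add(x, Pow(D, 3))) (Function('F')(D, x) = Mul(Add(x, Pow(D, 3)), Pow(Add(D, x), -1)) = Mul(Pow(Add(D, x), -1), Add(x, Pow(D, 3))))
Mul(Add(Function('F')(-106, -5), -39645), Add(44435, 27110)) = Mul(Add(Mul(Pow(Add(-106, -5), -1), Add(-5, Pow(-106, 3))), -39645), Add(44435, 27110)) = Mul(Add(Mul(Pow(-111, -1), Add(-5, -1191016)), -39645), 71545) = Mul(Add(Mul(Rational(-1, 111), -1191021), -39645), 71545) = Mul(Add(Rational(397007, 37), -39645), 71545) = Mul(Rational(-1069858, 37), 71545) = Rational(-76542990610, 37)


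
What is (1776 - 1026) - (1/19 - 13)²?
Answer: 210234/361 ≈ 582.37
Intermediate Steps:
(1776 - 1026) - (1/19 - 13)² = 750 - (1/19 - 13)² = 750 - (-246/19)² = 750 - 1*60516/361 = 750 - 60516/361 = 210234/361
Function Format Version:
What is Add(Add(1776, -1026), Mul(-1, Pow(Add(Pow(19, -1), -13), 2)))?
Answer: Rational(210234, 361) ≈ 582.37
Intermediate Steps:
Add(Add(1776, -1026), Mul(-1, Pow(Add(Pow(19, -1), -13), 2))) = Add(750, Mul(-1, Pow(Add(Rational(1, 19), -13), 2))) = Add(750, Mul(-1, Pow(Rational(-246, 19), 2))) = Add(750, Mul(-1, Rational(60516, 361))) = Add(750, Rational(-60516, 361)) = Rational(210234, 361)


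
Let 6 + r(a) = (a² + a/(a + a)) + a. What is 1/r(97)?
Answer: 2/19001 ≈ 0.00010526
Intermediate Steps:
r(a) = -11/2 + a + a² (r(a) = -6 + ((a² + a/(a + a)) + a) = -6 + ((a² + a/((2*a))) + a) = -6 + ((a² + (1/(2*a))*a) + a) = -6 + ((a² + ½) + a) = -6 + ((½ + a²) + a) = -6 + (½ + a + a²) = -11/2 + a + a²)
1/r(97) = 1/(-11/2 + 97 + 97²) = 1/(-11/2 + 97 + 9409) = 1/(19001/2) = 2/19001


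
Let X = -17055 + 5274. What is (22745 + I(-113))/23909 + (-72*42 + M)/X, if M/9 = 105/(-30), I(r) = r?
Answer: 10783541/8941966 ≈ 1.2059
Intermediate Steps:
M = -63/2 (M = 9*(105/(-30)) = 9*(105*(-1/30)) = 9*(-7/2) = -63/2 ≈ -31.500)
X = -11781
(22745 + I(-113))/23909 + (-72*42 + M)/X = (22745 - 113)/23909 + (-72*42 - 63/2)/(-11781) = 22632*(1/23909) + (-3024 - 63/2)*(-1/11781) = 22632/23909 - 6111/2*(-1/11781) = 22632/23909 + 97/374 = 10783541/8941966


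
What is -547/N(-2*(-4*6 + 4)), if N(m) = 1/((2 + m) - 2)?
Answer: -21880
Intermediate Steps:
N(m) = 1/m
-547/N(-2*(-4*6 + 4)) = -547*(-2*(-4*6 + 4)) = -547*(-2*(-24 + 4)) = -547*(-2*(-20)) = -547/(1/40) = -547/1/40 = -547*40 = -21880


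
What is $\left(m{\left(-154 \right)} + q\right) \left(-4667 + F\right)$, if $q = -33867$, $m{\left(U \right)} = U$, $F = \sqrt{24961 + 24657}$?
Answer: $158776007 - 34021 \sqrt{49618} \approx 1.512 \cdot 10^{8}$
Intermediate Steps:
$F = \sqrt{49618} \approx 222.75$
$\left(m{\left(-154 \right)} + q\right) \left(-4667 + F\right) = \left(-154 - 33867\right) \left(-4667 + \sqrt{49618}\right) = - 34021 \left(-4667 + \sqrt{49618}\right) = 158776007 - 34021 \sqrt{49618}$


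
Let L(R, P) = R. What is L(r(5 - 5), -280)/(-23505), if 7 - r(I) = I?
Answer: -7/23505 ≈ -0.00029781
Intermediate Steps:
r(I) = 7 - I
L(r(5 - 5), -280)/(-23505) = (7 - (5 - 5))/(-23505) = (7 - 1*0)*(-1/23505) = (7 + 0)*(-1/23505) = 7*(-1/23505) = -7/23505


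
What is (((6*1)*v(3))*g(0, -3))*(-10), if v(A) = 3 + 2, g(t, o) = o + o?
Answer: 1800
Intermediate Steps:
g(t, o) = 2*o
v(A) = 5
(((6*1)*v(3))*g(0, -3))*(-10) = (((6*1)*5)*(2*(-3)))*(-10) = ((6*5)*(-6))*(-10) = (30*(-6))*(-10) = -180*(-10) = 1800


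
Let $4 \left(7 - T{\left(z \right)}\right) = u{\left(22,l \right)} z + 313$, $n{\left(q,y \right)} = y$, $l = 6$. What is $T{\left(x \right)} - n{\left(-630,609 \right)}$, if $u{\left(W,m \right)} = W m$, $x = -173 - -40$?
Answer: $\frac{14835}{4} \approx 3708.8$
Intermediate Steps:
$x = -133$ ($x = -173 + 40 = -133$)
$T{\left(z \right)} = - \frac{285}{4} - 33 z$ ($T{\left(z \right)} = 7 - \frac{22 \cdot 6 z + 313}{4} = 7 - \frac{132 z + 313}{4} = 7 - \frac{313 + 132 z}{4} = 7 - \left(\frac{313}{4} + 33 z\right) = - \frac{285}{4} - 33 z$)
$T{\left(x \right)} - n{\left(-630,609 \right)} = \left(- \frac{285}{4} - -4389\right) - 609 = \left(- \frac{285}{4} + 4389\right) - 609 = \frac{17271}{4} - 609 = \frac{14835}{4}$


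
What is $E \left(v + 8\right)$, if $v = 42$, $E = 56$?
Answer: $2800$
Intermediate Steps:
$E \left(v + 8\right) = 56 \left(42 + 8\right) = 56 \cdot 50 = 2800$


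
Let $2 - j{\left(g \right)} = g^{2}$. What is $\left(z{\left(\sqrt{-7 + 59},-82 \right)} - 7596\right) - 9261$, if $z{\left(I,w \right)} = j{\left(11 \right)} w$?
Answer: $-7099$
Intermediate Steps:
$j{\left(g \right)} = 2 - g^{2}$
$z{\left(I,w \right)} = - 119 w$ ($z{\left(I,w \right)} = \left(2 - 11^{2}\right) w = \left(2 - 121\right) w = - 119 w$)
$\left(z{\left(\sqrt{-7 + 59},-82 \right)} - 7596\right) - 9261 = \left(\left(-119\right) \left(-82\right) - 7596\right) - 9261 = \left(9758 - 7596\right) - 9261 = 2162 - 9261 = -7099$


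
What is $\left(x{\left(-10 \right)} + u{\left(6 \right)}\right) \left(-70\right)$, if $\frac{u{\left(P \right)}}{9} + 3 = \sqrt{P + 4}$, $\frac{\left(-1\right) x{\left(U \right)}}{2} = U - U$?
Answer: $1890 - 630 \sqrt{10} \approx -102.23$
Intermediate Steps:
$x{\left(U \right)} = 0$ ($x{\left(U \right)} = - 2 \left(U - U\right) = \left(-2\right) 0 = 0$)
$u{\left(P \right)} = -27 + 9 \sqrt{4 + P}$ ($u{\left(P \right)} = -27 + 9 \sqrt{P + 4} = -27 + 9 \sqrt{4 + P}$)
$\left(x{\left(-10 \right)} + u{\left(6 \right)}\right) \left(-70\right) = \left(0 - \left(27 - 9 \sqrt{4 + 6}\right)\right) \left(-70\right) = \left(0 - \left(27 - 9 \sqrt{10}\right)\right) \left(-70\right) = \left(-27 + 9 \sqrt{10}\right) \left(-70\right) = 1890 - 630 \sqrt{10}$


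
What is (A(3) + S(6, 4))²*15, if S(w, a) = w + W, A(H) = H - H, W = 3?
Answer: 1215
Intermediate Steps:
A(H) = 0
S(w, a) = 3 + w (S(w, a) = w + 3 = 3 + w)
(A(3) + S(6, 4))²*15 = (0 + (3 + 6))²*15 = (0 + 9)²*15 = 9²*15 = 81*15 = 1215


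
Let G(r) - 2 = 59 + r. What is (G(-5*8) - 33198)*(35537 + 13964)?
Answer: -1642294677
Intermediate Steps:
G(r) = 61 + r (G(r) = 2 + (59 + r) = 61 + r)
(G(-5*8) - 33198)*(35537 + 13964) = ((61 - 5*8) - 33198)*(35537 + 13964) = ((61 - 1*40) - 33198)*49501 = ((61 - 40) - 33198)*49501 = (21 - 33198)*49501 = -33177*49501 = -1642294677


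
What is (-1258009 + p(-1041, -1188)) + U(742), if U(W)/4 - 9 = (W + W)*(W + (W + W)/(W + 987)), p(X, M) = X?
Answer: 778196438/247 ≈ 3.1506e+6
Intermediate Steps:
U(W) = 36 + 8*W*(W + 2*W/(987 + W)) (U(W) = 36 + 4*((W + W)*(W + (W + W)/(W + 987))) = 36 + 4*((2*W)*(W + (2*W)/(987 + W))) = 36 + 4*((2*W)*(W + 2*W/(987 + W))) = 36 + 4*(2*W*(W + 2*W/(987 + W))) = 36 + 8*W*(W + 2*W/(987 + W)))
(-1258009 + p(-1041, -1188)) + U(742) = (-1258009 - 1041) + 4*(8883 + 2*742³ + 9*742 + 1978*742²)/(987 + 742) = -1259050 + 4*(8883 + 2*408518488 + 6678 + 1978*550564)/1729 = -1259050 + 4*(1/1729)*(8883 + 817036976 + 6678 + 1089015592) = -1259050 + 4*(1/1729)*1906068129 = -1259050 + 1089181788/247 = 778196438/247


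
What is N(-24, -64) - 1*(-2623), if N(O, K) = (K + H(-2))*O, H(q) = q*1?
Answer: 4207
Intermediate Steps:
H(q) = q
N(O, K) = O*(-2 + K) (N(O, K) = (K - 2)*O = (-2 + K)*O = O*(-2 + K))
N(-24, -64) - 1*(-2623) = -24*(-2 - 64) - 1*(-2623) = -24*(-66) + 2623 = 1584 + 2623 = 4207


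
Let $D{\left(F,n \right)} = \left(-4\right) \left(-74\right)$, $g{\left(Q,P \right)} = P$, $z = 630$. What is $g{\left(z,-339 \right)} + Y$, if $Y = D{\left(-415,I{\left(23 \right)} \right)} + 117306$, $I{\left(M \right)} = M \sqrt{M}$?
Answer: $117263$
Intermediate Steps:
$I{\left(M \right)} = M^{\frac{3}{2}}$
$D{\left(F,n \right)} = 296$
$Y = 117602$ ($Y = 296 + 117306 = 117602$)
$g{\left(z,-339 \right)} + Y = -339 + 117602 = 117263$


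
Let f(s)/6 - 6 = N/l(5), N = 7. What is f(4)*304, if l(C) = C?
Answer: 67488/5 ≈ 13498.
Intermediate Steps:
f(s) = 222/5 (f(s) = 36 + 6*(7/5) = 36 + 42/5 = 222/5)
f(4)*304 = (222/5)*304 = 67488/5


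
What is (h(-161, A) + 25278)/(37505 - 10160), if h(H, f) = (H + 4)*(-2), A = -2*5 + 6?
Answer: 25592/27345 ≈ 0.93589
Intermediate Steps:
A = -4 (A = -10 + 6 = -4)
h(H, f) = -8 - 2*H (h(H, f) = (4 + H)*(-2) = -8 - 2*H)
(h(-161, A) + 25278)/(37505 - 10160) = ((-8 - 2*(-161)) + 25278)/(37505 - 10160) = ((-8 + 322) + 25278)/27345 = (314 + 25278)*(1/27345) = 25592*(1/27345) = 25592/27345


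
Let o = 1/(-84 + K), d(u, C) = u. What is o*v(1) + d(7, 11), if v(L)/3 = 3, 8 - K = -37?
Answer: 88/13 ≈ 6.7692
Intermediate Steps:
K = 45 (K = 8 - 1*(-37) = 8 + 37 = 45)
v(L) = 9 (v(L) = 3*3 = 9)
o = -1/39 (o = 1/(-84 + 45) = 1/(-39) = -1/39 ≈ -0.025641)
o*v(1) + d(7, 11) = -1/39*9 + 7 = -3/13 + 7 = 88/13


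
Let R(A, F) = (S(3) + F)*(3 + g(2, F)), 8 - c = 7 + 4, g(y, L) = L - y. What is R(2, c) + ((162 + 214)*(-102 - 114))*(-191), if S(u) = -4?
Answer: 15512270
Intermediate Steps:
c = -3 (c = 8 - (7 + 4) = 8 - 1*11 = 8 - 11 = -3)
R(A, F) = (1 + F)*(-4 + F) (R(A, F) = (-4 + F)*(3 + (F - 1*2)) = (-4 + F)*(3 + (F - 2)) = (-4 + F)*(3 + (-2 + F)) = (-4 + F)*(1 + F) = (1 + F)*(-4 + F))
R(2, c) + ((162 + 214)*(-102 - 114))*(-191) = (-4 - 1*(-3) - 3*(-2 - 3)) + ((162 + 214)*(-102 - 114))*(-191) = (-4 + 3 - 3*(-5)) + (376*(-216))*(-191) = (-4 + 3 + 15) - 81216*(-191) = 14 + 15512256 = 15512270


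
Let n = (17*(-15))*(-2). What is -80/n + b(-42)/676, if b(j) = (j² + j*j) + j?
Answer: 86189/17238 ≈ 4.9999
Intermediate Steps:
b(j) = j + 2*j² (b(j) = (j² + j²) + j = 2*j² + j = j + 2*j²)
n = 510 (n = -255*(-2) = 510)
-80/n + b(-42)/676 = -80/510 - 42*(1 + 2*(-42))/676 = -80*1/510 - 42*(1 - 84)*(1/676) = -8/51 - 42*(-83)*(1/676) = -8/51 + 3486*(1/676) = -8/51 + 1743/338 = 86189/17238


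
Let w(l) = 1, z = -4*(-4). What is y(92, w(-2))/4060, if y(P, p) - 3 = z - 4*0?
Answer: 19/4060 ≈ 0.0046798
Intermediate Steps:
z = 16
y(P, p) = 19 (y(P, p) = 3 + (16 - 4*0) = 3 + (16 + 0) = 3 + 16 = 19)
y(92, w(-2))/4060 = 19/4060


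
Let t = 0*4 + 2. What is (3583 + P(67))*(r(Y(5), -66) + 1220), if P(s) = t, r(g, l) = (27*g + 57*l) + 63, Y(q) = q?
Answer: -8403240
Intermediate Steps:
t = 2 (t = 0 + 2 = 2)
r(g, l) = 63 + 27*g + 57*l
P(s) = 2
(3583 + P(67))*(r(Y(5), -66) + 1220) = (3583 + 2)*((63 + 27*5 + 57*(-66)) + 1220) = 3585*((63 + 135 - 3762) + 1220) = 3585*(-3564 + 1220) = 3585*(-2344) = -8403240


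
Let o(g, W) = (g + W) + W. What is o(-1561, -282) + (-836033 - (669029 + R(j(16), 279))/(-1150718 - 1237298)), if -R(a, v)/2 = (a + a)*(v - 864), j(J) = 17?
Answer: -2001534005719/2388016 ≈ -8.3816e+5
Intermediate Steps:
R(a, v) = -4*a*(-864 + v) (R(a, v) = -2*(a + a)*(v - 864) = -2*2*a*(-864 + v) = -4*a*(-864 + v))
o(g, W) = g + 2*W (o(g, W) = (W + g) + W = g + 2*W)
o(-1561, -282) + (-836033 - (669029 + R(j(16), 279))/(-1150718 - 1237298)) = (-1561 + 2*(-282)) + (-836033 - (669029 + 4*17*(864 - 1*279))/(-1150718 - 1237298)) = (-1561 - 564) + (-836033 - (669029 + 4*17*(864 - 279))/(-2388016)) = -2125 + (-836033 - (669029 + 4*17*585)*(-1)/2388016) = -2125 + (-836033 - (669029 + 39780)*(-1)/2388016) = -2125 + (-836033 - 708809*(-1)/2388016) = -2125 + (-836033 - 1*(-708809/2388016)) = -2125 + (-836033 + 708809/2388016) = -2125 - 1996459471719/2388016 = -2001534005719/2388016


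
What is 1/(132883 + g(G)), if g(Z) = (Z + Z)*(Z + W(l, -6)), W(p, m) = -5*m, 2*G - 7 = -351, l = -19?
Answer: 1/181731 ≈ 5.5026e-6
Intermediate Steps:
G = -172 (G = 7/2 + (1/2)*(-351) = 7/2 - 351/2 = -172)
g(Z) = 2*Z*(30 + Z) (g(Z) = (Z + Z)*(Z - 5*(-6)) = (2*Z)*(Z + 30) = (2*Z)*(30 + Z) = 2*Z*(30 + Z))
1/(132883 + g(G)) = 1/(132883 + 2*(-172)*(30 - 172)) = 1/(132883 + 2*(-172)*(-142)) = 1/(132883 + 48848) = 1/181731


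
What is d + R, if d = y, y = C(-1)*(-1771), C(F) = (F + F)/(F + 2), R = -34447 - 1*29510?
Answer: -60415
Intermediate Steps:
R = -63957 (R = -34447 - 29510 = -63957)
C(F) = 2*F/(2 + F) (C(F) = (2*F)/(2 + F) = 2*F/(2 + F))
y = 3542 (y = (2*(-1)/(2 - 1))*(-1771) = (2*(-1)/1)*(-1771) = (2*(-1)*1)*(-1771) = -2*(-1771) = 3542)
d = 3542
d + R = 3542 - 63957 = -60415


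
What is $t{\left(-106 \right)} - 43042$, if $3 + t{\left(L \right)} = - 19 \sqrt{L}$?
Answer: $-43045 - 19 i \sqrt{106} \approx -43045.0 - 195.62 i$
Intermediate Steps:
$t{\left(L \right)} = -3 - 19 \sqrt{L}$
$t{\left(-106 \right)} - 43042 = \left(-3 - 19 \sqrt{-106}\right) - 43042 = \left(-3 - 19 i \sqrt{106}\right) - 43042 = -43045 - 19 i \sqrt{106}$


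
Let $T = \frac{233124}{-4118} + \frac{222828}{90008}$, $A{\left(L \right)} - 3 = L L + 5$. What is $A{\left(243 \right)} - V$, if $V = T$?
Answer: $\frac{2738714541637}{46331618} \approx 59111.0$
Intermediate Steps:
$A{\left(L \right)} = 8 + L^{2}$ ($A{\left(L \right)} = 3 + \left(L L + 5\right) = 3 + \left(L^{2} + 5\right) = 3 + \left(5 + L^{2}\right) = 8 + L^{2}$)
$T = - \frac{2508177411}{46331618}$ ($T = 233124 \left(- \frac{1}{4118}\right) + 222828 \cdot \frac{1}{90008} = - \frac{116562}{2059} + \frac{55707}{22502} = - \frac{2508177411}{46331618} \approx -54.135$)
$V = - \frac{2508177411}{46331618} \approx -54.135$
$A{\left(243 \right)} - V = \left(8 + 243^{2}\right) - - \frac{2508177411}{46331618} = \left(8 + 59049\right) + \frac{2508177411}{46331618} = 59057 + \frac{2508177411}{46331618} = \frac{2738714541637}{46331618}$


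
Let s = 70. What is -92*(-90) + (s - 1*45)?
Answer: 8305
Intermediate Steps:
-92*(-90) + (s - 1*45) = -92*(-90) + (70 - 1*45) = 8280 + (70 - 45) = 8280 + 25 = 8305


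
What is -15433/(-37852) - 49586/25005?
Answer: -1491027107/946489260 ≈ -1.5753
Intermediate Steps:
-15433/(-37852) - 49586/25005 = -15433*(-1/37852) - 49586*1/25005 = 15433/37852 - 49586/25005 = -1491027107/946489260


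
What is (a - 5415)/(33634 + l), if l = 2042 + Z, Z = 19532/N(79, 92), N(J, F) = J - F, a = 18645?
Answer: 85995/222128 ≈ 0.38714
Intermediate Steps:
Z = -19532/13 (Z = 19532/(79 - 1*92) = 19532/(79 - 92) = 19532/(-13) = 19532*(-1/13) = -19532/13 ≈ -1502.5)
l = 7014/13 (l = 2042 - 19532/13 = 7014/13 ≈ 539.54)
(a - 5415)/(33634 + l) = (18645 - 5415)/(33634 + 7014/13) = 13230/(444256/13) = 13230*(13/444256) = 85995/222128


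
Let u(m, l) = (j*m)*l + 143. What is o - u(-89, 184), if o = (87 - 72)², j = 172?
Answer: 2816754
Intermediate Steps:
u(m, l) = 143 + 172*l*m (u(m, l) = (172*m)*l + 143 = 172*l*m + 143 = 143 + 172*l*m)
o = 225 (o = 15² = 225)
o - u(-89, 184) = 225 - (143 + 172*184*(-89)) = 225 - (143 - 2816672) = 225 - 1*(-2816529) = 225 + 2816529 = 2816754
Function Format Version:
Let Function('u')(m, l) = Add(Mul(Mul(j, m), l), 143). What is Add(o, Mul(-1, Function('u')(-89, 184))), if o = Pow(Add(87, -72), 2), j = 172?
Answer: 2816754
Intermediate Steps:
Function('u')(m, l) = Add(143, Mul(172, l, m)) (Function('u')(m, l) = Add(Mul(Mul(172, m), l), 143) = Add(Mul(172, l, m), 143) = Add(143, Mul(172, l, m)))
o = 225 (o = Pow(15, 2) = 225)
Add(o, Mul(-1, Function('u')(-89, 184))) = Add(225, Mul(-1, Add(143, Mul(172, 184, -89)))) = Add(225, Mul(-1, Add(143, -2816672))) = Add(225, Mul(-1, -2816529)) = Add(225, 2816529) = 2816754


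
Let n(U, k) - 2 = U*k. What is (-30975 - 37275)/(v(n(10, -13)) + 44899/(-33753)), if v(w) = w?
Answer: 177203250/335791 ≈ 527.72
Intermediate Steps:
n(U, k) = 2 + U*k
(-30975 - 37275)/(v(n(10, -13)) + 44899/(-33753)) = (-30975 - 37275)/((2 + 10*(-13)) + 44899/(-33753)) = -68250/((2 - 130) + 44899*(-1/33753)) = -68250/(-128 - 44899/33753) = -68250/(-4365283/33753) = -68250*(-33753/4365283) = 177203250/335791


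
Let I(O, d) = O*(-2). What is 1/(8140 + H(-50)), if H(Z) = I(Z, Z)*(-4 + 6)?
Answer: 1/8340 ≈ 0.00011990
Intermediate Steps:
I(O, d) = -2*O
H(Z) = -4*Z (H(Z) = (-2*Z)*(-4 + 6) = -2*Z*2 = -4*Z)
1/(8140 + H(-50)) = 1/(8140 - 4*(-50)) = 1/(8140 + 200) = 1/8340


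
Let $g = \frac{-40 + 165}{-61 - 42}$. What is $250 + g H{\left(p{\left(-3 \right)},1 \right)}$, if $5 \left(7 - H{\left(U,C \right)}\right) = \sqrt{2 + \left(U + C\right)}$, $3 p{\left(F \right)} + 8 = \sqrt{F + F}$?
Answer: $\frac{24875}{103} + \frac{25 \sqrt{3 + 3 i \sqrt{6}}}{309} \approx 241.69 + 0.12712 i$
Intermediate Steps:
$p{\left(F \right)} = - \frac{8}{3} + \frac{\sqrt{2} \sqrt{F}}{3}$ ($p{\left(F \right)} = - \frac{8}{3} + \frac{\sqrt{F + F}}{3} = - \frac{8}{3} + \frac{\sqrt{2 F}}{3} = - \frac{8}{3} + \frac{\sqrt{2} \sqrt{F}}{3}$)
$g = - \frac{125}{103}$ ($g = \frac{125}{-103} = 125 \left(- \frac{1}{103}\right) = - \frac{125}{103} \approx -1.2136$)
$H{\left(U,C \right)} = 7 - \frac{\sqrt{2 + C + U}}{5}$ ($H{\left(U,C \right)} = 7 - \frac{\sqrt{2 + \left(U + C\right)}}{5} = 7 - \frac{\sqrt{2 + \left(C + U\right)}}{5} = 7 - \frac{\sqrt{2 + C + U}}{5}$)
$250 + g H{\left(p{\left(-3 \right)},1 \right)} = 250 - \frac{125 \left(7 - \frac{\sqrt{2 + 1 - \left(\frac{8}{3} - \frac{\sqrt{2} \sqrt{-3}}{3}\right)}}{5}\right)}{103} = 250 - \frac{125 \left(7 - \frac{\sqrt{2 + 1 - \left(\frac{8}{3} - \frac{\sqrt{2} i \sqrt{3}}{3}\right)}}{5}\right)}{103} = 250 - \frac{125 \left(7 - \frac{\sqrt{2 + 1 - \left(\frac{8}{3} - \frac{i \sqrt{6}}{3}\right)}}{5}\right)}{103} = 250 - \frac{125 \left(7 - \frac{\sqrt{\frac{1}{3} + \frac{i \sqrt{6}}{3}}}{5}\right)}{103} = 250 - \left(\frac{875}{103} - \frac{25 \sqrt{\frac{1}{3} + \frac{i \sqrt{6}}{3}}}{103}\right) = \frac{24875}{103} + \frac{25 \sqrt{\frac{1}{3} + \frac{i \sqrt{6}}{3}}}{103}$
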